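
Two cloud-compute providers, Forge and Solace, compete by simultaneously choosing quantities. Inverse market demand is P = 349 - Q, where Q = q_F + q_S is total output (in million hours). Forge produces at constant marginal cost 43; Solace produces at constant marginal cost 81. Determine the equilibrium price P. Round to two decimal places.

157.67

Forge's profit: π_F = (349 - Q)q_F - (43q_F). Setting ∂π_F/∂q_F = 0: 306 - 2q_F - (q_S) = 0.
Solace's profit: π_S = (349 - Q)q_S - (81q_S). Setting ∂π_S/∂q_S = 0: 268 - 2q_S - (q_F) = 0.
Best responses: q_F = (306 - q_S)/2, q_S = (268 - q_F)/2.
Solving the pair: q_F = 344/3, q_S = 230/3.
Total output Q = 574/3, so price P = 349 - 574/3 = 473/3.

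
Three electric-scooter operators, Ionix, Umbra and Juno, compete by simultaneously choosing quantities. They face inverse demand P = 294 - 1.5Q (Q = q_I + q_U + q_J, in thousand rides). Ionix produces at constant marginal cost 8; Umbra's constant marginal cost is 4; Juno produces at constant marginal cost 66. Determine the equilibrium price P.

Ionix's profit: π_I = (294 - 1.5Q)q_I - (8q_I). Setting ∂π_I/∂q_I = 0: 286 - 3q_I - (3/2)(q_U + q_J) = 0.
Umbra's first-order condition: 290 - 3q_U - (3/2)(q_I + q_J) = 0.
Juno's first-order condition: 228 - 3q_J - (3/2)(q_I + q_U) = 0.
Adding the 3 first-order conditions: 804 − 6Q = 0, so Q = 134.
Back-substituting: q_I = (286 − 201)/(3/2) = 170/3, q_U = (290 − 201)/(3/2) = 178/3, q_J = (228 − 201)/(3/2) = 18.
Total output Q = 134, so price P = 294 - (3/2)·134 = 93.

93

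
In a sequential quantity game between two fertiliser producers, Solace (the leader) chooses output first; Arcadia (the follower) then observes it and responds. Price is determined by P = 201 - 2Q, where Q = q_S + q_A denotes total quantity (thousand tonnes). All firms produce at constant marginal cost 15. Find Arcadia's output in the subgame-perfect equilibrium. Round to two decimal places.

Solve by backward induction. Given q_S, the follower Arcadia maximises π_A = (201 - 2q_S - 2q_A)q_A - 15q_A.
Setting the follower's marginal profit to zero, 186 - 2q_S - 4q_A = 0, i.e. q_A = (186 - 2q_S)/4.
Solace substitutes q_A(q_S) into its own profit: π_S = q_S(201 - 2q_S - (186 - 2q_S)/2) - 15q_S = (108 - q_S)q_S - 15q_S.
The leader's first-order condition 93 - 2q_S = 0 yields q_S = 93/2.
Then q_A = (186 - 2·(93/2))/4 = 93/4.

23.25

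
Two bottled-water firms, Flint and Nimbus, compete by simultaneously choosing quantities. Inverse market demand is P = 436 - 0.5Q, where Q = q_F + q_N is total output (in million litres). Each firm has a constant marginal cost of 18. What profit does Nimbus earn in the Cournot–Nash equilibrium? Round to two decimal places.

Each firm earns π_i = (436 - 0.5Q)q_i - 18q_i.
Setting ∂π_i/∂q_i = 0 with rivals' quantities fixed: 418 - q_i - (1/2)q_j = 0.
With identical firms every q_j equals q_i, so q_j = q_i and 418 = (3/2)q_i, giving q_i = 836/3.
Price P = 436 - (1/2)·(1672/3) = 472/3.
Nimbus's profit: (472/3 - 18)·(836/3) = 38827.5556.

38827.56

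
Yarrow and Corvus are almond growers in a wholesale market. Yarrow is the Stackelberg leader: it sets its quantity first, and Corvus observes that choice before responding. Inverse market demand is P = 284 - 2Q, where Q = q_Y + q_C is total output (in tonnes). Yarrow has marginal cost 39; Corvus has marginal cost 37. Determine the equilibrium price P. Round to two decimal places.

99.75

Solve by backward induction. Given q_Y, the follower Corvus maximises π_C = (284 - 2q_Y - 2q_C)q_C - 37q_C.
Follower FOC: 247 - 2q_Y - 4q_C = 0, so q_C(q_Y) = (247 - 2q_Y)/4.
The leader anticipates this reaction. Substituting into P = 284 - 2Q gives P = 321/2 - q_Y, so π_Y = (321/2 - q_Y)q_Y - 39q_Y.
Leader FOC: 243/2 - 2q_Y = 0, so q_Y = 243/4.
Then q_C = (247 - 2·(243/4))/4 = 251/8.
Total output Q = 737/8, so price P = 284 - 2·(737/8) = 399/4.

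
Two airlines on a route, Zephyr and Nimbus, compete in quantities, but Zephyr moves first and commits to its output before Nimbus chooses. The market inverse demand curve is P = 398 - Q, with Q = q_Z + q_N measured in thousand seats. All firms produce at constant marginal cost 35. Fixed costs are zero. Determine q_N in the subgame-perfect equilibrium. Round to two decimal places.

Solve by backward induction. Given q_Z, the follower Nimbus maximises π_N = (398 - q_Z - q_N)q_N - 35q_N.
Follower FOC: 363 - q_Z - 2q_N = 0, so q_N(q_Z) = (363 - q_Z)/2.
The leader anticipates this reaction. Substituting into P = 398 - Q gives P = 433/2 - (1/2)q_Z, so π_Z = (433/2 - (1/2)q_Z)q_Z - 35q_Z.
Maximising: ∂π_Z/∂q_Z = 363/2 - q_Z = 0, giving q_Z = 363/2.
Then q_N = (363 - 363/2)/2 = 363/4.

90.75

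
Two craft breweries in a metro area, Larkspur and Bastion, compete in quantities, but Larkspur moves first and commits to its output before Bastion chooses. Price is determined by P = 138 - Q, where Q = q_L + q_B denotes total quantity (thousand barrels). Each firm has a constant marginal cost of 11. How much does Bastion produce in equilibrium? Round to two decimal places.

31.75

The follower Bastion best-responds to any q_L: π_B = (138 - Q)q_B - 11q_B.
∂π_B/∂q_B = 127 - q_L - 2q_B = 0 gives the reaction function q_B = (127 - q_L)/2.
Larkspur substitutes q_B(q_L) into its own profit: π_L = q_L(138 - q_L - (127 - q_L)/2) - 11q_L = (149/2 - (1/2)q_L)q_L - 11q_L.
The leader's first-order condition 127/2 - q_L = 0 yields q_L = 127/2.
Then q_B = (127 - 127/2)/2 = 127/4.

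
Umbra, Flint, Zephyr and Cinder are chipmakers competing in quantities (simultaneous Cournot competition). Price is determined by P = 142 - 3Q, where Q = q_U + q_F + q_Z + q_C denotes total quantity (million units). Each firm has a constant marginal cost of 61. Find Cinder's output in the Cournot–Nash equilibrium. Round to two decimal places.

5.40

A representative firm's profit is π_i = q_i(142 - 3Q) - 61q_i.
Setting ∂π_i/∂q_i = 0 with rivals' quantities fixed: 81 - 6q_i - 3·Σ_{j≠i} q_j = 0.
By symmetry each firm produces the same amount; substituting Σ_{j≠i} q_j = 3q_i yields q_i = 81/15 = 27/5.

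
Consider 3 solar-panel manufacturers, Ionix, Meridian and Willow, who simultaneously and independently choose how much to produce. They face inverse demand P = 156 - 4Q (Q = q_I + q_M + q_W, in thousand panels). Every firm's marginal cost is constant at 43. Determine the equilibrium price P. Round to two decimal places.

71.25

A representative firm's profit is π_i = q_i(156 - 4Q) - 43q_i.
First-order condition (treating rivals' output as given): 113 - 8q_i - 4·Σ_{j≠i} q_j = 0.
By symmetry each firm produces the same amount; substituting Σ_{j≠i} q_j = 2q_i yields q_i = 113/16.
Total output Q = 339/16, so price P = 156 - 4·(339/16) = 285/4.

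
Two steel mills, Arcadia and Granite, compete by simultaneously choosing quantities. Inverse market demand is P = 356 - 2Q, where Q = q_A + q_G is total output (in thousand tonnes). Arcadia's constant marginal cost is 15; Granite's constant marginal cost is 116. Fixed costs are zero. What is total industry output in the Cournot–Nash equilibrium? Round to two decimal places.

96.83

Arcadia's profit: π_A = (356 - 2Q)q_A - (15q_A). Setting ∂π_A/∂q_A = 0: 341 - 4q_A - 2(q_G) = 0.
Granite's profit: π_G = (356 - 2Q)q_G - (116q_G). Setting ∂π_G/∂q_G = 0: 240 - 4q_G - 2(q_A) = 0.
Rearranging gives the reaction functions q_A = (341 - 2q_G)/4 and q_G = (240 - 2q_A)/4.
Solving the pair: q_A = 221/3, q_G = 139/6.
Total output Q = 221/3 + 139/6 = 581/6.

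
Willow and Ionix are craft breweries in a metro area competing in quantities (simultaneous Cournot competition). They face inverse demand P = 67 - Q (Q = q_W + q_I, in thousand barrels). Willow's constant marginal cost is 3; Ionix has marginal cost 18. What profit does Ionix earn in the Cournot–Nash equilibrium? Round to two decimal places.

128.44

Willow's profit: π_W = (67 - Q)q_W - (3q_W). Setting ∂π_W/∂q_W = 0: 64 - 2q_W - (q_I) = 0.
Ionix's profit: π_I = (67 - Q)q_I - (18q_I). Setting ∂π_I/∂q_I = 0: 49 - 2q_I - (q_W) = 0.
Best responses: q_W = (64 - q_I)/2, q_I = (49 - q_W)/2.
Substituting one into the other gives q_W = 79/3 and q_I = 34/3.
Price P = 67 - 113/3 = 88/3.
Ionix's profit: (88/3 - 18)·(34/3) = 1156/9.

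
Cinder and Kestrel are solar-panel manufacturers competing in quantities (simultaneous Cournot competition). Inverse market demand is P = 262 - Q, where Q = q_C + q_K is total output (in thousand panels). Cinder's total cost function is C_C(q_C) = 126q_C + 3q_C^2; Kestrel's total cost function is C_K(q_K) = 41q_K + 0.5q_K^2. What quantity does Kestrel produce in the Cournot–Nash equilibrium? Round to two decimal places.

70.96

Cinder's profit: π_C = (262 - Q)q_C - (126q_C + 3q_C²). Setting ∂π_C/∂q_C = 0: 136 - 8q_C - (q_K) = 0.
Kestrel's profit: π_K = (262 - Q)q_K - (41q_K + (1/2)q_K²). Setting ∂π_K/∂q_K = 0: 221 - 3q_K - (q_C) = 0.
Rearranging gives the reaction functions q_C = (136 - q_K)/8 and q_K = (221 - q_C)/3.
Solving the pair: q_C = 187/23, q_K = 1632/23.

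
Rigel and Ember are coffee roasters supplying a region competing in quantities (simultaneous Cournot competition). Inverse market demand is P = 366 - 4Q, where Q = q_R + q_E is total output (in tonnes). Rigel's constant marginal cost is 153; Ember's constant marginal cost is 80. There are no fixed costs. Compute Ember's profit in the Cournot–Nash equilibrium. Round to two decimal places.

3580.03

Rigel's profit: π_R = (366 - 4Q)q_R - (153q_R). Setting ∂π_R/∂q_R = 0: 213 - 8q_R - 4(q_E) = 0.
Ember's profit: π_E = (366 - 4Q)q_E - (80q_E). Setting ∂π_E/∂q_E = 0: 286 - 8q_E - 4(q_R) = 0.
Best responses: q_R = (213 - 4q_E)/8, q_E = (286 - 4q_R)/8.
Substituting one into the other gives q_R = 35/3 and q_E = 359/12.
Price P = 366 - 4·(499/12) = 599/3.
Ember's profit: (599/3 - 80)·(359/12) = 3580.0278.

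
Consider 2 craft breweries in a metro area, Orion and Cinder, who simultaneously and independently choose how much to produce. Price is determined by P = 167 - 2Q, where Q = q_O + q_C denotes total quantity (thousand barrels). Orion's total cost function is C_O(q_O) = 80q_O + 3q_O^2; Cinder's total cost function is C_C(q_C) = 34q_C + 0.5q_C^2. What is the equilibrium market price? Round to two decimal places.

109.39

Orion's profit: π_O = (167 - 2Q)q_O - (80q_O + 3q_O²). Setting ∂π_O/∂q_O = 0: 87 - 10q_O - 2(q_C) = 0.
Cinder's profit: π_C = (167 - 2Q)q_C - (34q_C + (1/2)q_C²). Setting ∂π_C/∂q_C = 0: 133 - 5q_C - 2(q_O) = 0.
Rearranging gives the reaction functions q_O = (87 - 2q_C)/10 and q_C = (133 - 2q_O)/5.
Solving the pair: q_O = 169/46, q_C = 578/23.
Total output Q = 1325/46, so price P = 167 - 2·(1325/46) = 109.3913.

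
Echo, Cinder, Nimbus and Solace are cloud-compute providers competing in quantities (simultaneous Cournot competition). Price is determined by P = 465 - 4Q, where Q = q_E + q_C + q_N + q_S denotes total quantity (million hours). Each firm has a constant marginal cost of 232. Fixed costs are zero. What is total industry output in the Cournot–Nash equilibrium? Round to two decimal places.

46.60

A representative firm's profit is π_i = q_i(465 - 4Q) - 232q_i.
First-order condition (treating rivals' output as given): 233 - 8q_i - 4·Σ_{j≠i} q_j = 0.
By symmetry each firm produces the same amount; substituting Σ_{j≠i} q_j = 3q_i yields q_i = 233/20.
Total output Q = 233/20 + 233/20 + 233/20 + 233/20 = 233/5.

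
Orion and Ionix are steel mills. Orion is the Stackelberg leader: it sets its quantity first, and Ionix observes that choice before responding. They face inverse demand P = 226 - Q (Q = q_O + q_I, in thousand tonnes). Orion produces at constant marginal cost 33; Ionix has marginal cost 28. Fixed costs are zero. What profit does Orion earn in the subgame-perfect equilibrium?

4418

The follower Ionix best-responds to any q_O: π_I = (226 - Q)q_I - 28q_I.
∂π_I/∂q_I = 198 - q_O - 2q_I = 0 gives the reaction function q_I = (198 - q_O)/2.
Orion substitutes q_I(q_O) into its own profit: π_O = q_O(226 - q_O - (198 - q_O)/2) - 33q_O = (127 - (1/2)q_O)q_O - 33q_O.
The leader's first-order condition 94 - q_O = 0 yields q_O = 94.
Then q_I = (198 - 94)/2 = 52.
Price P = 226 - 146 = 80.
Orion's profit: (80 - 33)·94 = 4418.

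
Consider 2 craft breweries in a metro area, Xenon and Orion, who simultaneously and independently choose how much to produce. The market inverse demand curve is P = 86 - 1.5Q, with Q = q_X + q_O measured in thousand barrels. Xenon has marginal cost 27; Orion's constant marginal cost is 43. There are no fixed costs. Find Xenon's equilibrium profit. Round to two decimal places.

416.67

Xenon's profit: π_X = (86 - 1.5Q)q_X - (27q_X). Setting ∂π_X/∂q_X = 0: 59 - 3q_X - (3/2)(q_O) = 0.
Orion's first-order condition: 43 - 3q_O - (3/2)(q_X) = 0.
Best responses: q_X = (59 - (3/2)q_O)/3, q_O = (43 - (3/2)q_X)/3.
Substituting one into the other gives q_X = 50/3 and q_O = 6.
Price P = 86 - (3/2)·(68/3) = 52.
Xenon's profit: (52 - 27)·(50/3) = 1250/3.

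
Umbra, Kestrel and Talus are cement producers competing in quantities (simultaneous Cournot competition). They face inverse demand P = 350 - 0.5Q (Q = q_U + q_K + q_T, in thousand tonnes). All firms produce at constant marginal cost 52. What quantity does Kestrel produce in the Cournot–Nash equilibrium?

149

Each firm earns π_i = (350 - 0.5Q)q_i - 52q_i.
First-order condition (treating rivals' output as given): 298 - q_i - (1/2)·Σ_{j≠i} q_j = 0.
With identical firms every q_j equals q_i, so Σ_{j≠i} q_j = 2q_i and 298 = 2q_i, giving q_i = 149.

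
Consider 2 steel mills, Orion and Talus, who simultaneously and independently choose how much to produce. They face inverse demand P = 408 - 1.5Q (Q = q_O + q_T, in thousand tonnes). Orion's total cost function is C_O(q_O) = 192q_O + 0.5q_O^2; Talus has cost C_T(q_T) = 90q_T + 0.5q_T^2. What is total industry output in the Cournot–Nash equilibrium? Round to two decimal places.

Orion's profit: π_O = (408 - 1.5Q)q_O - (192q_O + (1/2)q_O²). Setting ∂π_O/∂q_O = 0: 216 - 4q_O - (3/2)(q_T) = 0.
Talus's first-order condition: 318 - 4q_T - (3/2)(q_O) = 0.
Best responses: q_O = (216 - (3/2)q_T)/4, q_T = (318 - (3/2)q_O)/4.
Solving the pair: q_O = 1548/55, q_T = 68.9455.
Total output Q = 1548/55 + 68.9455 = 1068/11.

97.09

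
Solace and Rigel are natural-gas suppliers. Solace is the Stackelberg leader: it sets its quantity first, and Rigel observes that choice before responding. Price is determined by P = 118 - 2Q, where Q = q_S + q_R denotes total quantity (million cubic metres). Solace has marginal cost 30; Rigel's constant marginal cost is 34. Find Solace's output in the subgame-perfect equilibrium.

23

The follower Rigel best-responds to any q_S: π_R = (118 - 2Q)q_R - 34q_R.
Follower FOC: 84 - 2q_S - 4q_R = 0, so q_R(q_S) = (84 - 2q_S)/4.
Solace substitutes q_R(q_S) into its own profit: π_S = q_S(118 - 2q_S - (84 - 2q_S)/2) - 30q_S = (76 - q_S)q_S - 30q_S.
Leader FOC: 46 - 2q_S = 0, so q_S = 23.
Then q_R = (84 - 2·23)/4 = 19/2.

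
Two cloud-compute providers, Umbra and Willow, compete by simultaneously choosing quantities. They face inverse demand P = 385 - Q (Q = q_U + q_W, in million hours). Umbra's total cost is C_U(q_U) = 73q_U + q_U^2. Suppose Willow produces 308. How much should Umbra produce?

With the rival's output fixed at 308, Umbra's profit is π_U = (385 - 308 - q_U)q_U - (73q_U + q_U²) = (77 - q_U)q_U - (73q_U + q_U²).
∂π_U/∂q_U = 4 - 4q_U = 0, so q_U = 1.

1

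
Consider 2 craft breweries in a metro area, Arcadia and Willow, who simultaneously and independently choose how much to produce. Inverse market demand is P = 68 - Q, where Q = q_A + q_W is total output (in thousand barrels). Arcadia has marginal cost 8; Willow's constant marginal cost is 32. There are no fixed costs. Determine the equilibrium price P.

36

Arcadia's profit: π_A = (68 - Q)q_A - (8q_A). Setting ∂π_A/∂q_A = 0: 60 - 2q_A - (q_W) = 0.
Willow's profit: π_W = (68 - Q)q_W - (32q_W). Setting ∂π_W/∂q_W = 0: 36 - 2q_W - (q_A) = 0.
Rearranging gives the reaction functions q_A = (60 - q_W)/2 and q_W = (36 - q_A)/2.
Solving the pair: q_A = 28, q_W = 4.
Total output Q = 32, so price P = 68 - 32 = 36.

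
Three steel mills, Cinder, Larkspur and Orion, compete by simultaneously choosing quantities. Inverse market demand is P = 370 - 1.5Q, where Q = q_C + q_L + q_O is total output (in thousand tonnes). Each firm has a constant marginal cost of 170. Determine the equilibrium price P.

Each firm earns π_i = (370 - 1.5Q)q_i - 170q_i.
Setting ∂π_i/∂q_i = 0 with rivals' quantities fixed: 200 - 3q_i - (3/2)·Σ_{j≠i} q_j = 0.
With identical firms every q_j equals q_i, so Σ_{j≠i} q_j = 2q_i and 200 = 6q_i, giving q_i = 100/3.
Total output Q = 100, so price P = 370 - (3/2)·100 = 220.

220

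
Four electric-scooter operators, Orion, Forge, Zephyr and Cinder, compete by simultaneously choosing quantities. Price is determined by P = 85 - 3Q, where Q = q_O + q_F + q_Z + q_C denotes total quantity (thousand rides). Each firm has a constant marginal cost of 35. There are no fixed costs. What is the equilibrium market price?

Each firm earns π_i = (85 - 3Q)q_i - 35q_i.
First-order condition (treating rivals' output as given): 50 - 6q_i - 3·Σ_{j≠i} q_j = 0.
By symmetry each firm produces the same amount; substituting Σ_{j≠i} q_j = 3q_i yields q_i = 50/15 = 10/3.
Total output Q = 40/3, so price P = 85 - 3·(40/3) = 45.

45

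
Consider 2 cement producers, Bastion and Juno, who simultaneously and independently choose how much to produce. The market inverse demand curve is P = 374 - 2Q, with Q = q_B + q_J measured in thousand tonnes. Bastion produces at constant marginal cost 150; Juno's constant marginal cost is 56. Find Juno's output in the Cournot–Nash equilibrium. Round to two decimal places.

68.67

Bastion's profit: π_B = (374 - 2Q)q_B - (150q_B). Setting ∂π_B/∂q_B = 0: 224 - 4q_B - 2(q_J) = 0.
Juno's first-order condition: 318 - 4q_J - 2(q_B) = 0.
So q_B = (224 - 2q_J)/4 and q_J = (318 - 2q_B)/4.
Substituting one into the other gives q_B = 65/3 and q_J = 206/3.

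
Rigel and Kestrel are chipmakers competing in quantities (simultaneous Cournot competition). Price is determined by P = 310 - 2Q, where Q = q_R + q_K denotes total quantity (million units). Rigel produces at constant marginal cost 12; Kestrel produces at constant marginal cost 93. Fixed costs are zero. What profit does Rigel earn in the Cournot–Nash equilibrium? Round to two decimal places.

7980.06

Rigel's profit: π_R = (310 - 2Q)q_R - (12q_R). Setting ∂π_R/∂q_R = 0: 298 - 4q_R - 2(q_K) = 0.
Kestrel's profit: π_K = (310 - 2Q)q_K - (93q_K). Setting ∂π_K/∂q_K = 0: 217 - 4q_K - 2(q_R) = 0.
So q_R = (298 - 2q_K)/4 and q_K = (217 - 2q_R)/4.
Substituting one into the other gives q_R = 379/6 and q_K = 68/3.
Price P = 310 - 2·(515/6) = 415/3.
Rigel's profit: (415/3 - 12)·(379/6) = 7980.0556.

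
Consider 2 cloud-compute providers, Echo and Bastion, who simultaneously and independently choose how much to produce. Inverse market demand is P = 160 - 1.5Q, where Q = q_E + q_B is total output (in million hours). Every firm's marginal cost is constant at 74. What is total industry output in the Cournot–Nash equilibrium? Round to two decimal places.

38.22

Each firm earns π_i = (160 - 1.5Q)q_i - 74q_i.
Setting ∂π_i/∂q_i = 0 with rivals' quantities fixed: 86 - 3q_i - (3/2)q_j = 0.
With identical firms every q_j equals q_i, so q_j = q_i and 86 = (9/2)q_i, giving q_i = 172/9.
Total output Q = 172/9 + 172/9 = 344/9.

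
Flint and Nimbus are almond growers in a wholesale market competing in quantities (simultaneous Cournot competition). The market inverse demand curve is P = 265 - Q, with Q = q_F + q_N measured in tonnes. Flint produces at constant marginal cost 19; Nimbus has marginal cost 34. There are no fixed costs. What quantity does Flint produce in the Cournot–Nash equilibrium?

87

Flint's profit: π_F = (265 - Q)q_F - (19q_F). Setting ∂π_F/∂q_F = 0: 246 - 2q_F - (q_N) = 0.
Nimbus's profit: π_N = (265 - Q)q_N - (34q_N). Setting ∂π_N/∂q_N = 0: 231 - 2q_N - (q_F) = 0.
So q_F = (246 - q_N)/2 and q_N = (231 - q_F)/2.
Solving the pair: q_F = 87, q_N = 72.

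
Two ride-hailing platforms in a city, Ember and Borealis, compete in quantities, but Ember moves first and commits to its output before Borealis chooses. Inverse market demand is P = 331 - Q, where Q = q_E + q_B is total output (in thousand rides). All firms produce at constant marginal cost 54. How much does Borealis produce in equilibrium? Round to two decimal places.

Solve by backward induction. Given q_E, the follower Borealis maximises π_B = (331 - q_E - q_B)q_B - 54q_B.
Follower FOC: 277 - q_E - 2q_B = 0, so q_B(q_E) = (277 - q_E)/2.
The leader anticipates this reaction. Substituting into P = 331 - Q gives P = 385/2 - (1/2)q_E, so π_E = (385/2 - (1/2)q_E)q_E - 54q_E.
Maximising: ∂π_E/∂q_E = 277/2 - q_E = 0, giving q_E = 277/2.
Then q_B = (277 - 277/2)/2 = 277/4.

69.25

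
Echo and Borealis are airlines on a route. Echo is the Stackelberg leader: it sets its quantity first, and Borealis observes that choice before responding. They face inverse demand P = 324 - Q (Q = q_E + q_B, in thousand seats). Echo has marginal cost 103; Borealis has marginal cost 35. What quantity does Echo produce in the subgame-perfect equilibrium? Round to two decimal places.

76.50

Solve by backward induction. Given q_E, the follower Borealis maximises π_B = (324 - q_E - q_B)q_B - 35q_B.
Follower FOC: 289 - q_E - 2q_B = 0, so q_B(q_E) = (289 - q_E)/2.
The leader anticipates this reaction. Substituting into P = 324 - Q gives P = 359/2 - (1/2)q_E, so π_E = (359/2 - (1/2)q_E)q_E - 103q_E.
The leader's first-order condition 153/2 - q_E = 0 yields q_E = 153/2.
Then q_B = (289 - 153/2)/2 = 425/4.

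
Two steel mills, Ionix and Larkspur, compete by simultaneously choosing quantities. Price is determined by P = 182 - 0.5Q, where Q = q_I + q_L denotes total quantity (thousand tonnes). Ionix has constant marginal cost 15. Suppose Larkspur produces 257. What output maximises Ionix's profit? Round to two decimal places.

With the rival's output fixed at 257, Ionix's profit is π_I = (182 - (1/2)·257 - (1/2)q_I)q_I - (15q_I) = (107/2 - (1/2)q_I)q_I - (15q_I).
∂π_I/∂q_I = 77/2 - q_I = 0, so q_I = 77/2.

38.50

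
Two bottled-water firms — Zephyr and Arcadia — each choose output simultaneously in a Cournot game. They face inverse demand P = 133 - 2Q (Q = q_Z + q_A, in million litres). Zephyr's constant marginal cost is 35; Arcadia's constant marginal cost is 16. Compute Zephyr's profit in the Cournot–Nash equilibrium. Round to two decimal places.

Zephyr's profit: π_Z = (133 - 2Q)q_Z - (35q_Z). Setting ∂π_Z/∂q_Z = 0: 98 - 4q_Z - 2(q_A) = 0.
Arcadia's profit: π_A = (133 - 2Q)q_A - (16q_A). Setting ∂π_A/∂q_A = 0: 117 - 4q_A - 2(q_Z) = 0.
Best responses: q_Z = (98 - 2q_A)/4, q_A = (117 - 2q_Z)/4.
Solving the pair: q_Z = 79/6, q_A = 68/3.
Price P = 133 - 2·(215/6) = 184/3.
Zephyr's profit: (184/3 - 35)·(79/6) = 346.7222.

346.72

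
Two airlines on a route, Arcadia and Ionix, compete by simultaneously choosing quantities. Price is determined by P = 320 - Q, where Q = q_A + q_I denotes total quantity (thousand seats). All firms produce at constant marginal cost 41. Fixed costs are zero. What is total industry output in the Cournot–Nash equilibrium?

186

A representative firm's profit is π_i = q_i(320 - Q) - 41q_i.
Setting ∂π_i/∂q_i = 0 with rivals' quantities fixed: 279 - 2q_i - q_j = 0.
With identical firms every q_j equals q_i, so q_j = q_i and 279 = 3q_i, giving q_i = 93.
Total output Q = 93 + 93 = 186.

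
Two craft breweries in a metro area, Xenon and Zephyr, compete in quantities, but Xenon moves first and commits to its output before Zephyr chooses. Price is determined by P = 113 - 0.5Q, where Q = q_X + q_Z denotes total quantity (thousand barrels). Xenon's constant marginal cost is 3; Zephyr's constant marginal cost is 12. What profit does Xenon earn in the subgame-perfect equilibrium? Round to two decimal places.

3540.25

The follower Zephyr best-responds to any q_X: π_Z = (113 - 0.5Q)q_Z - 12q_Z.
Setting the follower's marginal profit to zero, 101 - (1/2)q_X - q_Z = 0, i.e. q_Z = (101 - (1/2)q_X).
Xenon substitutes q_Z(q_X) into its own profit: π_X = q_X(113 - (1/2)q_X - (101 - (1/2)q_X)/2) - 3q_X = (125/2 - (1/4)q_X)q_X - 3q_X.
Maximising: ∂π_X/∂q_X = 119/2 - (1/2)q_X = 0, giving q_X = 119.
Then q_Z = (101 - (1/2)·119) = 83/2.
Price P = 113 - (1/2)·(321/2) = 131/4.
Xenon's profit: (131/4 - 3)·119 = 3540.2500.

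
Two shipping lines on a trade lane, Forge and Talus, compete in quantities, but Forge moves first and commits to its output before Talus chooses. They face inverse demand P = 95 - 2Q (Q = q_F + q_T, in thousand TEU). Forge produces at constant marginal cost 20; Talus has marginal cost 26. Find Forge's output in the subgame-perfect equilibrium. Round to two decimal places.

20.25

Solve by backward induction. Given q_F, the follower Talus maximises π_T = (95 - 2q_F - 2q_T)q_T - 26q_T.
∂π_T/∂q_T = 69 - 2q_F - 4q_T = 0 gives the reaction function q_T = (69 - 2q_F)/4.
Forge substitutes q_T(q_F) into its own profit: π_F = q_F(95 - 2q_F - (69 - 2q_F)/2) - 20q_F = (121/2 - q_F)q_F - 20q_F.
The leader's first-order condition 81/2 - 2q_F = 0 yields q_F = 81/4.
Then q_T = (69 - 2·(81/4))/4 = 57/8.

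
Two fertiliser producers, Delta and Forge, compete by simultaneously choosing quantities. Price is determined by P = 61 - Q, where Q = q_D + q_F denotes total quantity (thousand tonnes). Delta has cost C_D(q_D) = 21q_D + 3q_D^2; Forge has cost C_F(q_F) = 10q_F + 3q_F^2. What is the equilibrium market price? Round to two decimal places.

Delta's profit: π_D = (61 - Q)q_D - (21q_D + 3q_D²). Setting ∂π_D/∂q_D = 0: 40 - 8q_D - (q_F) = 0.
Forge's profit: π_F = (61 - Q)q_F - (10q_F + 3q_F²). Setting ∂π_F/∂q_F = 0: 51 - 8q_F - (q_D) = 0.
Best responses: q_D = (40 - q_F)/8, q_F = (51 - q_D)/8.
Solving the pair: q_D = 269/63, q_F = 368/63.
Total output Q = 91/9, so price P = 61 - 91/9 = 458/9.

50.89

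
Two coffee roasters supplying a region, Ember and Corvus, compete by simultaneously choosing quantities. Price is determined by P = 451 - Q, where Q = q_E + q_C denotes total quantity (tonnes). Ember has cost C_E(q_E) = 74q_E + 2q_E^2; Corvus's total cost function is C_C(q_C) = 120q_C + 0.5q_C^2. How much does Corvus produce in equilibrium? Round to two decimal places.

Ember's profit: π_E = (451 - Q)q_E - (74q_E + 2q_E²). Setting ∂π_E/∂q_E = 0: 377 - 6q_E - (q_C) = 0.
Corvus's profit: π_C = (451 - Q)q_C - (120q_C + (1/2)q_C²). Setting ∂π_C/∂q_C = 0: 331 - 3q_C - (q_E) = 0.
So q_E = (377 - q_C)/6 and q_C = (331 - q_E)/3.
Substituting one into the other gives q_E = 800/17 and q_C = 1609/17.

94.65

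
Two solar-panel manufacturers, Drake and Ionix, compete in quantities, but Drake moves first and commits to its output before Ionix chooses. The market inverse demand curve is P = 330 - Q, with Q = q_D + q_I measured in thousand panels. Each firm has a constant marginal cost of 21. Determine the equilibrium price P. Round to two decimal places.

The follower Ionix best-responds to any q_D: π_I = (330 - Q)q_I - 21q_I.
Setting the follower's marginal profit to zero, 309 - q_D - 2q_I = 0, i.e. q_I = (309 - q_D)/2.
Drake substitutes q_I(q_D) into its own profit: π_D = q_D(330 - q_D - (309 - q_D)/2) - 21q_D = (351/2 - (1/2)q_D)q_D - 21q_D.
Maximising: ∂π_D/∂q_D = 309/2 - q_D = 0, giving q_D = 309/2.
Then q_I = (309 - 309/2)/2 = 309/4.
Total output Q = 927/4, so price P = 330 - 927/4 = 393/4.

98.25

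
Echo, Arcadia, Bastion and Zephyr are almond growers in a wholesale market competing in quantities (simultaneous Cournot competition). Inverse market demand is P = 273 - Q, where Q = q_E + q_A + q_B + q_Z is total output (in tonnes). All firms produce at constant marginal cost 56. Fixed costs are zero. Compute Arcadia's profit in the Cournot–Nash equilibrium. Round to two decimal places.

A representative firm's profit is π_i = q_i(273 - Q) - 56q_i.
Setting ∂π_i/∂q_i = 0 with rivals' quantities fixed: 217 - 2q_i - Σ_{j≠i} q_j = 0.
By symmetry each firm produces the same amount; substituting Σ_{j≠i} q_j = 3q_i yields q_i = 217/5.
Price P = 273 - 868/5 = 497/5.
Arcadia's profit: (497/5 - 56)·(217/5) = 1883.5600.

1883.56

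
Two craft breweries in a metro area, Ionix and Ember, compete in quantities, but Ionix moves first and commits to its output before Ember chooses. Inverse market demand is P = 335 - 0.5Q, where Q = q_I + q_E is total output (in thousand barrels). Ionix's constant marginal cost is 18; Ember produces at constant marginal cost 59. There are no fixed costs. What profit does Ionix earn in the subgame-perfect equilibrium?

32041

The follower Ember best-responds to any q_I: π_E = (335 - 0.5Q)q_E - 59q_E.
Setting the follower's marginal profit to zero, 276 - (1/2)q_I - q_E = 0, i.e. q_E = (276 - (1/2)q_I).
Ionix substitutes q_E(q_I) into its own profit: π_I = q_I(335 - (1/2)q_I - (276 - (1/2)q_I)/2) - 18q_I = (197 - (1/4)q_I)q_I - 18q_I.
Leader FOC: 179 - (1/2)q_I = 0, so q_I = 358.
Then q_E = (276 - (1/2)·358) = 97.
Price P = 335 - (1/2)·455 = 215/2.
Ionix's profit: (215/2 - 18)·358 = 32041.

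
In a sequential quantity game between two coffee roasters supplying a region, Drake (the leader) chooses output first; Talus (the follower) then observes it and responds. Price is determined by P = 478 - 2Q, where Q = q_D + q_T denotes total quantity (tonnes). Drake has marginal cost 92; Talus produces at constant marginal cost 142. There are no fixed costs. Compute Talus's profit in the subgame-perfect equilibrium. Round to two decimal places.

The follower Talus best-responds to any q_D: π_T = (478 - 2Q)q_T - 142q_T.
Follower FOC: 336 - 2q_D - 4q_T = 0, so q_T(q_D) = (336 - 2q_D)/4.
The leader anticipates this reaction. Substituting into P = 478 - 2Q gives P = 310 - q_D, so π_D = (310 - q_D)q_D - 92q_D.
The leader's first-order condition 218 - 2q_D = 0 yields q_D = 109.
Then q_T = (336 - 2·109)/4 = 59/2.
Price P = 478 - 2·(277/2) = 201.
Talus's profit: (201 - 142)·(59/2) = 1740.5000.

1740.50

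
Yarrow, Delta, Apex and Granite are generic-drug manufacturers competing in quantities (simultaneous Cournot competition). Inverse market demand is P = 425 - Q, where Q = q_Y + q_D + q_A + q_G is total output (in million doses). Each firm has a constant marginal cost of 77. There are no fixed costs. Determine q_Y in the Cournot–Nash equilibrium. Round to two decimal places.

69.60

A representative firm's profit is π_i = q_i(425 - Q) - 77q_i.
Setting ∂π_i/∂q_i = 0 with rivals' quantities fixed: 348 - 2q_i - Σ_{j≠i} q_j = 0.
By symmetry each firm produces the same amount; substituting Σ_{j≠i} q_j = 3q_i yields q_i = 348/5.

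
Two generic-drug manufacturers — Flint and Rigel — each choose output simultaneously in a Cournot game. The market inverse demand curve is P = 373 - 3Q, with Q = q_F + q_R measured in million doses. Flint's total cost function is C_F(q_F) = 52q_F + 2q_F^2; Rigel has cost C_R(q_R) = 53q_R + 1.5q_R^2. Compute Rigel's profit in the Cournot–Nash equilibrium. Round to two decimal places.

Flint's profit: π_F = (373 - 3Q)q_F - (52q_F + 2q_F²). Setting ∂π_F/∂q_F = 0: 321 - 10q_F - 3(q_R) = 0.
Rigel's profit: π_R = (373 - 3Q)q_R - (53q_R + (3/2)q_R²). Setting ∂π_R/∂q_R = 0: 320 - 9q_R - 3(q_F) = 0.
So q_F = (321 - 3q_R)/10 and q_R = (320 - 3q_F)/9.
Solving the pair: q_F = 643/27, q_R = 27.6173.
Price P = 373 - 3·51.4321 = 218.7037.
Rigel's profit: 218.7037·27.6173 - 53·27.6173 - (3/2)·27.6173² = 3432.2147.

3432.21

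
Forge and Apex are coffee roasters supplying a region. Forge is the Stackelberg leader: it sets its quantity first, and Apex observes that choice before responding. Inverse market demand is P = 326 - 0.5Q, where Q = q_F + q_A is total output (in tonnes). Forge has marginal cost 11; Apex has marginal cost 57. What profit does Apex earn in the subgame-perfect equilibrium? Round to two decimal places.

Solve by backward induction. Given q_F, the follower Apex maximises π_A = (326 - (1/2)q_F - (1/2)q_A)q_A - 57q_A.
Follower FOC: 269 - (1/2)q_F - q_A = 0, so q_A(q_F) = (269 - (1/2)q_F).
The leader anticipates this reaction. Substituting into P = 326 - 0.5Q gives P = 383/2 - (1/4)q_F, so π_F = (383/2 - (1/4)q_F)q_F - 11q_F.
Leader FOC: 361/2 - (1/2)q_F = 0, so q_F = 361.
Then q_A = (269 - (1/2)·361) = 177/2.
Price P = 326 - (1/2)·(899/2) = 405/4.
Apex's profit: (405/4 - 57)·(177/2) = 3916.1250.

3916.13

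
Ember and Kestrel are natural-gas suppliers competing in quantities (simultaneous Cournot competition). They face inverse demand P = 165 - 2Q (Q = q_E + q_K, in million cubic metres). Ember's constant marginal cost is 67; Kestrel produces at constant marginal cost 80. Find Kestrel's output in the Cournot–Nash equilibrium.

12

Ember's profit: π_E = (165 - 2Q)q_E - (67q_E). Setting ∂π_E/∂q_E = 0: 98 - 4q_E - 2(q_K) = 0.
Kestrel's first-order condition: 85 - 4q_K - 2(q_E) = 0.
Rearranging gives the reaction functions q_E = (98 - 2q_K)/4 and q_K = (85 - 2q_E)/4.
Solving the pair: q_E = 37/2, q_K = 12.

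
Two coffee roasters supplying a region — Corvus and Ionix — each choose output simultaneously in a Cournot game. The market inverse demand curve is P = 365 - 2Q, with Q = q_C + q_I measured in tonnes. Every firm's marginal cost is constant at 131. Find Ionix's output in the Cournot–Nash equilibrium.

39

A representative firm's profit is π_i = q_i(365 - 2Q) - 131q_i.
First-order condition (treating rivals' output as given): 234 - 4q_i - 2q_j = 0.
With identical firms every q_j equals q_i, so q_j = q_i and 234 = 6q_i, giving q_i = 39.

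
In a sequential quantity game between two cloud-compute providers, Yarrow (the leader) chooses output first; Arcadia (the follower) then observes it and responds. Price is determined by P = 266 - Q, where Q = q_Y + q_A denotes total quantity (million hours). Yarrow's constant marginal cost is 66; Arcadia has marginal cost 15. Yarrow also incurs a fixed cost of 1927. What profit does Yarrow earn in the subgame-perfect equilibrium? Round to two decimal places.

The follower Arcadia best-responds to any q_Y: π_A = (266 - Q)q_A - 15q_A.
∂π_A/∂q_A = 251 - q_Y - 2q_A = 0 gives the reaction function q_A = (251 - q_Y)/2.
Yarrow substitutes q_A(q_Y) into its own profit: π_Y = q_Y(266 - q_Y - (251 - q_Y)/2) - 66q_Y = (281/2 - (1/2)q_Y)q_Y - 66q_Y.
Maximising: ∂π_Y/∂q_Y = 149/2 - q_Y = 0, giving q_Y = 149/2.
Then q_A = (251 - 149/2)/2 = 353/4.
Price P = 266 - 651/4 = 413/4.
Yarrow's profit: (413/4 - 66)·(149/2) - 1927 = 848.1250.

848.13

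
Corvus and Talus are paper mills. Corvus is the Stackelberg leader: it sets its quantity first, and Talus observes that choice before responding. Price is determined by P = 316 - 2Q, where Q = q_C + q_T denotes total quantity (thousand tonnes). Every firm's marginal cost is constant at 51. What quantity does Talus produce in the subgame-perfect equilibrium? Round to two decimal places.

The follower Talus best-responds to any q_C: π_T = (316 - 2Q)q_T - 51q_T.
Setting the follower's marginal profit to zero, 265 - 2q_C - 4q_T = 0, i.e. q_T = (265 - 2q_C)/4.
Corvus substitutes q_T(q_C) into its own profit: π_C = q_C(316 - 2q_C - (265 - 2q_C)/2) - 51q_C = (367/2 - q_C)q_C - 51q_C.
Leader FOC: 265/2 - 2q_C = 0, so q_C = 265/4.
Then q_T = (265 - 2·(265/4))/4 = 265/8.

33.13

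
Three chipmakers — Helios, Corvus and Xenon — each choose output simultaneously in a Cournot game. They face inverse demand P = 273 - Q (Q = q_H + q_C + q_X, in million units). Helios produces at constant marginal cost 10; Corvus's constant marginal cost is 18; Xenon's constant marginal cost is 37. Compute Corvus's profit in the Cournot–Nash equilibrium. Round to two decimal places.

4422.25

Helios's profit: π_H = (273 - Q)q_H - (10q_H). Setting ∂π_H/∂q_H = 0: 263 - 2q_H - (q_C + q_X) = 0.
Corvus's profit: π_C = (273 - Q)q_C - (18q_C). Setting ∂π_C/∂q_C = 0: 255 - 2q_C - (q_H + q_X) = 0.
Xenon's profit: π_X = (273 - Q)q_X - (37q_X). Setting ∂π_X/∂q_X = 0: 236 - 2q_X - (q_H + q_C) = 0.
Adding the 3 first-order conditions: 754 − 4Q = 0, so Q = 377/2.
Back-substituting: q_H = (263 − 377/2) = 149/2, q_C = (255 − 377/2) = 133/2, q_X = (236 − 377/2) = 95/2.
Price P = 273 - 377/2 = 169/2.
Corvus's profit: (169/2 - 18)·(133/2) = 4422.2500.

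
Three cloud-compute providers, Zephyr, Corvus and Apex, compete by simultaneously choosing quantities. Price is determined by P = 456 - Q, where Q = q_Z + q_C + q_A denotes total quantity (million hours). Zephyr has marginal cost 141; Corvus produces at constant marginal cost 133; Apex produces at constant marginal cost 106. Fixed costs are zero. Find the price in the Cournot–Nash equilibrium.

Zephyr's profit: π_Z = (456 - Q)q_Z - (141q_Z). Setting ∂π_Z/∂q_Z = 0: 315 - 2q_Z - (q_C + q_A) = 0.
Corvus's profit: π_C = (456 - Q)q_C - (133q_C). Setting ∂π_C/∂q_C = 0: 323 - 2q_C - (q_Z + q_A) = 0.
Apex's first-order condition: 350 - 2q_A - (q_Z + q_C) = 0.
Summing all 3 equations gives 988 − 4Q = 0, hence Q = 247.
Back-substituting: q_Z = (315 − 247) = 68, q_C = (323 − 247) = 76, q_A = (350 − 247) = 103.
Total output Q = 247, so price P = 456 - 247 = 209.

209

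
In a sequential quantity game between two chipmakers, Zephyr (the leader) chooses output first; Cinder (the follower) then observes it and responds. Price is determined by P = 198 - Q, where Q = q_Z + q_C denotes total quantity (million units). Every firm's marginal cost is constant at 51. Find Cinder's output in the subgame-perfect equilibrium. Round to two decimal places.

36.75

Solve by backward induction. Given q_Z, the follower Cinder maximises π_C = (198 - q_Z - q_C)q_C - 51q_C.
∂π_C/∂q_C = 147 - q_Z - 2q_C = 0 gives the reaction function q_C = (147 - q_Z)/2.
Zephyr substitutes q_C(q_Z) into its own profit: π_Z = q_Z(198 - q_Z - (147 - q_Z)/2) - 51q_Z = (249/2 - (1/2)q_Z)q_Z - 51q_Z.
Leader FOC: 147/2 - q_Z = 0, so q_Z = 147/2.
Then q_C = (147 - 147/2)/2 = 147/4.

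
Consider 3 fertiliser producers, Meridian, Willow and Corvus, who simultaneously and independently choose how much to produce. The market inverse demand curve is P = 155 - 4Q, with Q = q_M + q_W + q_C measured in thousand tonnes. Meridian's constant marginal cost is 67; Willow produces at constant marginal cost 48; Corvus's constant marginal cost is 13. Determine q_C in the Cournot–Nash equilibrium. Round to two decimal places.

Meridian's profit: π_M = (155 - 4Q)q_M - (67q_M). Setting ∂π_M/∂q_M = 0: 88 - 8q_M - 4(q_W + q_C) = 0.
Willow's profit: π_W = (155 - 4Q)q_W - (48q_W). Setting ∂π_W/∂q_W = 0: 107 - 8q_W - 4(q_M + q_C) = 0.
Corvus's profit: π_C = (155 - 4Q)q_C - (13q_C). Setting ∂π_C/∂q_C = 0: 142 - 8q_C - 4(q_M + q_W) = 0.
Adding the 3 conditions: 337 − 8Q − 8Q = 0, i.e. Q = 337/16.
Back-substituting: q_M = (88 − 337/4)/4 = 15/16, q_W = (107 − 337/4)/4 = 91/16, q_C = (142 − 337/4)/4 = 231/16.

14.44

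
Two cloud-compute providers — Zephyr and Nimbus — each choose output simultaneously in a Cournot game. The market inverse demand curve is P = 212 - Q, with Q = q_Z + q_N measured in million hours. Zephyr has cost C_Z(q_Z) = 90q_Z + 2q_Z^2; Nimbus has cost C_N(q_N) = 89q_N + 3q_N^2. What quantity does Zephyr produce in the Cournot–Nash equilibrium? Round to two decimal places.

18.15

Zephyr's profit: π_Z = (212 - Q)q_Z - (90q_Z + 2q_Z²). Setting ∂π_Z/∂q_Z = 0: 122 - 6q_Z - (q_N) = 0.
Nimbus's first-order condition: 123 - 8q_N - (q_Z) = 0.
Rearranging gives the reaction functions q_Z = (122 - q_N)/6 and q_N = (123 - q_Z)/8.
Solving the pair: q_Z = 853/47, q_N = 616/47.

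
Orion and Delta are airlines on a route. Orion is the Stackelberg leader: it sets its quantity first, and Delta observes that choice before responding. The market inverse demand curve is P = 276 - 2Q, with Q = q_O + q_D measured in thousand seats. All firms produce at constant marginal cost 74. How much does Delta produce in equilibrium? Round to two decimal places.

25.25

The follower Delta best-responds to any q_O: π_D = (276 - 2Q)q_D - 74q_D.
Follower FOC: 202 - 2q_O - 4q_D = 0, so q_D(q_O) = (202 - 2q_O)/4.
Orion substitutes q_D(q_O) into its own profit: π_O = q_O(276 - 2q_O - (202 - 2q_O)/2) - 74q_O = (175 - q_O)q_O - 74q_O.
Maximising: ∂π_O/∂q_O = 101 - 2q_O = 0, giving q_O = 101/2.
Then q_D = (202 - 2·(101/2))/4 = 101/4.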